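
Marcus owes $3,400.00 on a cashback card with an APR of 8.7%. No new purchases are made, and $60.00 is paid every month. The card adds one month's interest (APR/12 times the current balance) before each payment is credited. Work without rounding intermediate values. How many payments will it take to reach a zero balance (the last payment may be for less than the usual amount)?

74 payments

Monthly rate r = 8.7%/12 = 0.725% = 0.00725.
Recurrence: B ← B·(1+r) − $60.00.
Month 1: interest $24.65; balance after payment $3,364.65.
Month 2: interest $24.39; balance after payment $3,329.04.
Closed form: n = −ln(1 − rB₀/P)/ln(1+r) = −ln(0.58917)/ln(1.00725) ≈ 73.236, so the balance reaches zero during payment 74.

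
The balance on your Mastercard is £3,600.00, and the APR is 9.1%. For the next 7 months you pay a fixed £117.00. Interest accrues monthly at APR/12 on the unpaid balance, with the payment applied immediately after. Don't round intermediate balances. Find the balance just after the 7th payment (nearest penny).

£2,957.63

Monthly rate r = 9.1%/12 = 0.758333% = 0.00758333.
Each month: B ← B·(1+r) − £117.00.
Month 1: interest £27.30; balance after payment £3,510.30.
Month 2: interest £26.62; balance after payment £3,419.92.
Month 3: interest £25.93; balance after payment £3,328.85.
Month 4: interest £25.24; balance after payment £3,237.10.
Month 5: interest £24.55; balance after payment £3,144.65.
Month 6: interest £23.85; balance after payment £3,051.49.
Month 7: interest £23.14; balance after payment £2,957.63.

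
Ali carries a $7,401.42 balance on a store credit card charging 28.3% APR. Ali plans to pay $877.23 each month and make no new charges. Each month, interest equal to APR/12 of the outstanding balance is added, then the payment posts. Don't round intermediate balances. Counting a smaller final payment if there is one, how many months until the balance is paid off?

Monthly rate r = 28.3%/12 = 2.35833% = 0.0235833.
Recurrence: B ← B·(1+r) − $877.23.
Month 1: interest $174.55; balance after payment $6,698.74.
Month 2: interest $157.98; balance after payment $5,979.49.
Closed form: n = −ln(1 − rB₀/P)/ln(1+r) = −ln(0.80102)/ln(1.02358) ≈ 9.518, so the balance reaches zero during payment 10.

10 months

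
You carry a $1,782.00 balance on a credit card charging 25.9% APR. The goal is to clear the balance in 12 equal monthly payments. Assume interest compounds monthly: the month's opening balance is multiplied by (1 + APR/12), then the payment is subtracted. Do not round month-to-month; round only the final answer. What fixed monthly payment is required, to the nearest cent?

Monthly rate r = 25.9%/12 = 2.15833% = 0.0215833.
Level-payment amortization: P = B₀·r / (1 − (1+r)^(−n)) = 1782.00·0.0215833 / (1 − 1.02158^(−12)).
Denominator 1 − (1+r)^(−12) = 0.226047314.
P = 38.4615 / 0.226047314 ≈ 170.15.

$170.15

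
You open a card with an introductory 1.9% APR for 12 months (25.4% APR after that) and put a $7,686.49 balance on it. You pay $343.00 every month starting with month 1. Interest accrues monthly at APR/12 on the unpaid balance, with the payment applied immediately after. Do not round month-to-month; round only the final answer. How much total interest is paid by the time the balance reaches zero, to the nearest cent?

$650.93

Promo months 1–12 at r₀ = 1.9%/12 = 0.00158333; months 13+ at r₁ = 25.4%/12 = 0.0211667.
After month 12: iterate B ← B·(1+r₀) − $343.00 for 12 months → $3,681.78.
Then at r₁ with $343.00/mo: n₂ = −ln(1 − r₁·B/P)/ln(1+r₁) ≈ 12.31 → 13 more payments.
Total paid = 24·$343.00 + $105.42 = $8,337.42; interest = $8,337.42 − $7,686.49 = $650.93.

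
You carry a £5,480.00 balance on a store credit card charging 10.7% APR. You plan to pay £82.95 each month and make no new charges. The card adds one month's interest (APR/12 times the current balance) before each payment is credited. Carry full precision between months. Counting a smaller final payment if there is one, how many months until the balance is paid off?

101 payments

Monthly rate r = 10.7%/12 = 0.891667% = 0.00891667.
Recurrence: B ← B·(1+r) − £82.95.
Month 1: interest £48.86; balance after payment £5,445.91.
Month 2: interest £48.56; balance after payment £5,411.52.
Closed form: n = −ln(1 − rB₀/P)/ln(1+r) = −ln(0.41093)/ln(1.00892) ≈ 100.182, so the balance reaches zero during payment 101.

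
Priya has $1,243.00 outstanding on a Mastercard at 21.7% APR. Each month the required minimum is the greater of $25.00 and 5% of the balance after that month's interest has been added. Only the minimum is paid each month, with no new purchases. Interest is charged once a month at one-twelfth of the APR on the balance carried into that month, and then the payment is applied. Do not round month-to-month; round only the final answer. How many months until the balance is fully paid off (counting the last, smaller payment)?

53 months

Monthly rate r = 21.7%/12 = 1.80833% = 0.0180833.
While 5% of the post-interest balance exceeds $25.00, each month B ← (B·(1+r))·(1 − 0.05), i.e. B shrinks by the factor (1+r)·0.95 = 0.96718.
This holds for months 1–28. Entering month 29 the balance is $488.28; 5% of the post-interest balance is now below $25.00, so the flat $25.00 minimum applies from here.
From month 29 a fixed $25.00 at rate r clears $488.28 in 25 more payments. Total: 28 + 25 = 53 months.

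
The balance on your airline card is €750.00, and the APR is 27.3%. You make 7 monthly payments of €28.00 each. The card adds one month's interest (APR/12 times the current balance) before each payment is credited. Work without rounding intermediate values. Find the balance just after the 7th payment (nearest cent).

Monthly rate r = 27.3%/12 = 2.275% = 0.02275.
Each month: B ← B·(1+r) − €28.00.
Month 1: interest €17.06; balance after payment €739.06.
Month 2: interest €16.81; balance after payment €727.88.
Month 3: interest €16.56; balance after payment €716.44.
Month 4: interest €16.30; balance after payment €704.73.
Month 5: interest €16.03; balance after payment €692.77.
Month 6: interest €15.76; balance after payment €680.53.
Month 7: interest €15.48; balance after payment €668.01.

€668.01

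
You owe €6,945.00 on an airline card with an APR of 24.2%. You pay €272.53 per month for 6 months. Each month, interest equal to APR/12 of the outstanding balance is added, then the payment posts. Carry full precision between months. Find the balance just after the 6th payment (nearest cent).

€6,109.00

Monthly rate r = 24.2%/12 = 2.01667% = 0.0201667.
Each month: B ← B·(1+r) − €272.53.
Month 1: interest €140.06; balance after payment €6,812.53.
Month 2: interest €137.39; balance after payment €6,677.38.
Month 3: interest €134.66; balance after payment €6,539.51.
Month 4: interest €131.88; balance after payment €6,398.86.
Month 5: interest €129.04; balance after payment €6,255.38.
Month 6: interest €126.15; balance after payment €6,109.00.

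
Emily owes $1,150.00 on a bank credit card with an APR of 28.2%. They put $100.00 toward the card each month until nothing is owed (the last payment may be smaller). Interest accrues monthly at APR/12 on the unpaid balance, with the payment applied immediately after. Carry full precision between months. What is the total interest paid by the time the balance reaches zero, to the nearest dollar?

$207

Monthly rate r = 28.2%/12 = 2.35% = 0.0235.
Payoff takes n = ⌈−ln(1 − rB₀/P)/ln(1+r)⌉ = ⌈13.563⌉ = 14 payments; the last is $56.63.
Total paid = 13·$100.00 + $56.63 = $1,356.63.
Total interest = total paid − principal = $1,356.63 − $1,150.00 = $206.63.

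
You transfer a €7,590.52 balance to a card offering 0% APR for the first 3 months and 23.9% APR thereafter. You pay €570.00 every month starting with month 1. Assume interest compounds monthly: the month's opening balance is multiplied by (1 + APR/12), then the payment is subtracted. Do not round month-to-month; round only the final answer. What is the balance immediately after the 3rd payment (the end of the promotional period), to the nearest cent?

Promo months 1–3 at r₀ = 0%/12 = 0; months 4+ at r₁ = 23.9%/12 = 0.0199167.
After month 3 (no interest yet): B = €7,590.52 − 3·€570.00 = €5,880.52.

€5,880.52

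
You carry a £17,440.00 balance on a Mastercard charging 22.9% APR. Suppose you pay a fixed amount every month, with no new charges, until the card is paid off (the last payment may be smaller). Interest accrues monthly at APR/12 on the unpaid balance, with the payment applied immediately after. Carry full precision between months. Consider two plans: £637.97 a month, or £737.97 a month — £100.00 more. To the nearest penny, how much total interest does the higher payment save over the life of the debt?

Monthly rate r = 22.9%/12 = 1.90833% = 0.0190833.
At £637.97/mo: n = ⌈−ln(1 − rB₀/P)/ln(1+r)⌉ = 40 payments (last £7.78); total interest = total paid − £17,440.00 = £7,448.61.
At £737.97/mo: 32 payments (last £533.11); total interest £5,970.18.
Interest saved = £7,448.61 − £5,970.18 = £1,478.43.

£1,478.43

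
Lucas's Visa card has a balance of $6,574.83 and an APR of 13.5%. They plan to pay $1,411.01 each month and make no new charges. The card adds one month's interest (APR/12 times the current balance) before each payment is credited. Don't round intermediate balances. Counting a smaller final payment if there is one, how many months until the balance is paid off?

Monthly rate r = 13.5%/12 = 1.125% = 0.01125.
Recurrence: B ← B·(1+r) − $1,411.01.
Month 1: interest $73.97; balance after payment $5,237.79.
Month 2: interest $58.93; balance after payment $3,885.70.
Month 3: interest $43.71; balance after payment $2,518.41.
Month 4: interest $28.33; balance after payment $1,135.73.
Month 5: interest $12.78; balance after payment $0.00.

5 months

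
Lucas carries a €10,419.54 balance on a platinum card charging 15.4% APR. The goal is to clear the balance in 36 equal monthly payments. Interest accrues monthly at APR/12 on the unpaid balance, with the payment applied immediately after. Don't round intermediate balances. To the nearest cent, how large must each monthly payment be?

Monthly rate r = 15.4%/12 = 1.28333% = 0.0128333.
Level-payment amortization: P = B₀·r / (1 − (1+r)^(−n)) = 10419.54·0.0128333 / (1 − 1.01283^(−36)).
Denominator 1 − (1+r)^(−36) = 0.368123061.
P = 133.717 / 0.368123061 ≈ 363.24.

€363.24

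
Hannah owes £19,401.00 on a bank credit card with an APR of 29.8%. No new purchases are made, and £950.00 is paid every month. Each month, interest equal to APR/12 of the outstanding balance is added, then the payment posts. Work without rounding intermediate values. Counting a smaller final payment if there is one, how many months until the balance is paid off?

Monthly rate r = 29.8%/12 = 2.48333% = 0.0248333.
Recurrence: B ← B·(1+r) − £950.00.
Month 1: interest £481.79; balance after payment £18,932.79.
Month 2: interest £470.16; balance after payment £18,452.96.
Closed form: n = −ln(1 − rB₀/P)/ln(1+r) = −ln(0.49285)/ln(1.02483) ≈ 28.844, so the balance reaches zero during payment 29.

29 months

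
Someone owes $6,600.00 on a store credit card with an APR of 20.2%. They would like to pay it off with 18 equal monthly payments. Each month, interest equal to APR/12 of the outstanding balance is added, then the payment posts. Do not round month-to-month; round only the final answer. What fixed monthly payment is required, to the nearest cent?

$428.07

Monthly rate r = 20.2%/12 = 1.68333% = 0.0168333.
Level-payment amortization: P = B₀·r / (1 − (1+r)^(−n)) = 6600.00·0.0168333 / (1 − 1.01683^(−18)).
Denominator 1 − (1+r)^(−18) = 0.259535815.
P = 111.1 / 0.259535815 ≈ 428.07.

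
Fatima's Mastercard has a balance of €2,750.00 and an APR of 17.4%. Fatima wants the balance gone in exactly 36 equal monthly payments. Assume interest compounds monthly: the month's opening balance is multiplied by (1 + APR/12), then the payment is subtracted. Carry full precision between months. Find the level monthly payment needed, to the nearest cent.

€98.59

Monthly rate r = 17.4%/12 = 1.45% = 0.0145.
Level-payment amortization: P = B₀·r / (1 − (1+r)^(−n)) = 2750.00·0.0145 / (1 − 1.0145^(−36)).
Denominator 1 − (1+r)^(−36) = 0.404439137.
P = 39.875 / 0.404439137 ≈ 98.59.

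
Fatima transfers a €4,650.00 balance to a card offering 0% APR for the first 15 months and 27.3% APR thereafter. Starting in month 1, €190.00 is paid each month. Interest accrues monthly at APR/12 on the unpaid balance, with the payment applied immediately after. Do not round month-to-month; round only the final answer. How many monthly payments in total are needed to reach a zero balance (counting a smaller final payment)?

26 months

Promo months 1–15 at r₀ = 0%/12 = 0; months 16+ at r₁ = 27.3%/12 = 0.02275.
After month 15 (no interest yet): B = €4,650.00 − 15·€190.00 = €1,800.00.
Then at r₁ with €190.00/mo: n₂ = −ln(1 − r₁·B/P)/ln(1+r₁) ≈ 10.79 → 11 more payments.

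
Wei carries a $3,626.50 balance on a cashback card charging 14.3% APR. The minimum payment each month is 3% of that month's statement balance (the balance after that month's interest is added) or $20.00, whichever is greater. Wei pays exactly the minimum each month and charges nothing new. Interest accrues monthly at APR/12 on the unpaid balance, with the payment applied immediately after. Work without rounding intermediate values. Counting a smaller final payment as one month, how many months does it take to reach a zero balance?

134 months

Monthly rate r = 14.3%/12 = 1.19167% = 0.0119167.
While 3% of the post-interest balance exceeds $20.00, each month B ← (B·(1+r))·(1 − 0.03), i.e. B shrinks by the factor (1+r)·0.97 = 0.98156.
This holds for months 1–92. Entering month 93 the balance is $654.34; 3% of the post-interest balance is now below $20.00, so the flat $20.00 minimum applies from here.
From month 93 a fixed $20.00 at rate r clears $654.34 in 42 more payments. Total: 92 + 42 = 134 months.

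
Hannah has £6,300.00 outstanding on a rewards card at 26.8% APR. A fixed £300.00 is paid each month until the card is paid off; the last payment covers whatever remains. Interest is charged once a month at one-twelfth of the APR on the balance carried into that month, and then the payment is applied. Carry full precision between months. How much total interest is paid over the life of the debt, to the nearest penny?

Monthly rate r = 26.8%/12 = 2.23333% = 0.0223333.
Payoff takes n = ⌈−ln(1 − rB₀/P)/ln(1+r)⌉ = ⌈28.658⌉ = 29 payments; the last is £198.24.
Total paid = 28·£300.00 + £198.24 = £8,598.24.
Total interest = total paid − principal = £8,598.24 − £6,300.00 = £2,298.24.

£2,298.24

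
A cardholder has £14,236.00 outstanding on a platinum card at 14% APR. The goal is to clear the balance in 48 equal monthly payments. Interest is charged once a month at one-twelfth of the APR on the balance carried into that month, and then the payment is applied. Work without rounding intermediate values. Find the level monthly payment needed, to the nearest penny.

£389.02

Monthly rate r = 14%/12 = 1.16667% = 0.0116667.
Level-payment amortization: P = B₀·r / (1 − (1+r)^(−n)) = 14236.00·0.0116667 / (1 − 1.01167^(−48)).
Denominator 1 − (1+r)^(−48) = 0.42693637.
P = 166.087 / 0.42693637 ≈ 389.02.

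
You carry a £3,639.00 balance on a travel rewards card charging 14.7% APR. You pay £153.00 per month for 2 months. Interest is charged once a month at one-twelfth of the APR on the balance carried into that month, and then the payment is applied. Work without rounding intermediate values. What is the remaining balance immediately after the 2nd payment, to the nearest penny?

£3,420.83

Monthly rate r = 14.7%/12 = 1.225% = 0.01225.
Each month: B ← B·(1+r) − £153.00.
Month 1: interest £44.58; balance after payment £3,530.58.
Month 2: interest £43.25; balance after payment £3,420.83.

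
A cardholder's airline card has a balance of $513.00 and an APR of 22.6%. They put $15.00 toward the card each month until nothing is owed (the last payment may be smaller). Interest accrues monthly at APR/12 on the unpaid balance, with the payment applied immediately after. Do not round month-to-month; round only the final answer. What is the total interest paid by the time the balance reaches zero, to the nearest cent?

Monthly rate r = 22.6%/12 = 1.88333% = 0.0188333.
Payoff takes n = ⌈−ln(1 − rB₀/P)/ln(1+r)⌉ = ⌈55.370⌉ = 56 payments; the last is $5.58.
Total paid = 55·$15.00 + $5.58 = $830.58.
Total interest = total paid − principal = $830.58 − $513.00 = $317.58.

$317.58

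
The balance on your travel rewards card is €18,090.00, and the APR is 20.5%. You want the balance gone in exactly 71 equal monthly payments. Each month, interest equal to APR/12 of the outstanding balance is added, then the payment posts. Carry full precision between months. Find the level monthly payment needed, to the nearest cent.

Monthly rate r = 20.5%/12 = 1.70833% = 0.0170833.
Level-payment amortization: P = B₀·r / (1 − (1+r)^(−n)) = 18090.00·0.0170833 / (1 − 1.01708^(−71)).
Denominator 1 − (1+r)^(−71) = 0.699609757.
P = 309.037 / 0.699609757 ≈ 441.73.

€441.73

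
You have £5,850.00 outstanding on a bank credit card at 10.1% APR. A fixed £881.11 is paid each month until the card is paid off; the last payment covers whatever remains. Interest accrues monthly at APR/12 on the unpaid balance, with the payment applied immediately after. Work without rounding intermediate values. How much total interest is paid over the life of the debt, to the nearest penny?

£195.55

Monthly rate r = 10.1%/12 = 0.841667% = 0.00841667.
Payoff takes n = ⌈−ln(1 − rB₀/P)/ln(1+r)⌉ = ⌈6.861⌉ = 7 payments; the last is £758.89.
Total paid = 6·£881.11 + £758.89 = £6,045.55.
Total interest = total paid − principal = £6,045.55 − £5,850.00 = £195.55.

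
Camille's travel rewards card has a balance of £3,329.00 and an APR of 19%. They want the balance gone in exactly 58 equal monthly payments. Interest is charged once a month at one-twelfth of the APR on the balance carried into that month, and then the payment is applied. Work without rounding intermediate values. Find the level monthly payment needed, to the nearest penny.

£88.15

Monthly rate r = 19%/12 = 1.58333% = 0.0158333.
Level-payment amortization: P = B₀·r / (1 − (1+r)^(−n)) = 3329.00·0.0158333 / (1 − 1.01583^(−58)).
Denominator 1 − (1+r)^(−58) = 0.597934004.
P = 52.7092 / 0.597934004 ≈ 88.15.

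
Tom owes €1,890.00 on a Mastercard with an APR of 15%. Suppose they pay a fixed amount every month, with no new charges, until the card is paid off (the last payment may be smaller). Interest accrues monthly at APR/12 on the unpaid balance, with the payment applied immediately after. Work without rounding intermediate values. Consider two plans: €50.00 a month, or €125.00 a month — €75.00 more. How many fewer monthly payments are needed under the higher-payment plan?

35 fewer payments

Monthly rate r = 15%/12 = 1.25% = 0.0125.
At €50.00/mo: n = ⌈−ln(1 − rB₀/P)/ln(1+r)⌉ = 52 payments (last €24.46); total interest = total paid − €1,890.00 = €684.46.
At €125.00/mo: 17 payments (last €108.03); total interest €218.03.
Payments saved = 52 − 17 = 35.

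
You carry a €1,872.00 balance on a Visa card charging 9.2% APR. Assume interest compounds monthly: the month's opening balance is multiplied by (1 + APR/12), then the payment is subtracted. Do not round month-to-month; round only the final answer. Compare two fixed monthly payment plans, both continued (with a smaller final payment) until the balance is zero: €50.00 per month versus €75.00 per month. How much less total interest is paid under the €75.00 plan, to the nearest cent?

€129.15

Monthly rate r = 9.2%/12 = 0.766667% = 0.00766667.
At €50.00/mo: n = ⌈−ln(1 − rB₀/P)/ln(1+r)⌉ = 45 payments (last €14.99); total interest = total paid − €1,872.00 = €342.99.
At €75.00/mo: 28 payments (last €60.84); total interest €213.84.
Interest saved = €342.99 − €213.84 = €129.15.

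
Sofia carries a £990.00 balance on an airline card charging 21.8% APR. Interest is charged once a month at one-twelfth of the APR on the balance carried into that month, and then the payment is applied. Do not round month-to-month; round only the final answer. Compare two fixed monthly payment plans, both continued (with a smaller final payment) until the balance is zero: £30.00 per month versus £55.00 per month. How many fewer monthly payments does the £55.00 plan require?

Monthly rate r = 21.8%/12 = 1.81667% = 0.0181667.
At £30.00/mo: n = ⌈−ln(1 − rB₀/P)/ln(1+r)⌉ = 51 payments (last £24.80); total interest = total paid − £990.00 = £534.80.
At £55.00/mo: 22 payments (last £54.79); total interest £219.79.
Payments saved = 51 − 22 = 29.

29 fewer payments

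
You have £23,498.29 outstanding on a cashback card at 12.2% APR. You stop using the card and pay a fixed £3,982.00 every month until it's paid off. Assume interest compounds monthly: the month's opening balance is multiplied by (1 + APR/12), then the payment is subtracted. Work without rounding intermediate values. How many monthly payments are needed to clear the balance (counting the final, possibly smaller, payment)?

Monthly rate r = 12.2%/12 = 1.01667% = 0.0101667.
Recurrence: B ← B·(1+r) − £3,982.00.
Month 1: interest £238.90; balance after payment £19,755.19.
Month 2: interest £200.84; balance after payment £15,974.03.
Closed form: n = −ln(1 − rB₀/P)/ln(1+r) = −ln(0.94001)/ln(1.01017) ≈ 6.116, so the balance reaches zero during payment 7.

7 payments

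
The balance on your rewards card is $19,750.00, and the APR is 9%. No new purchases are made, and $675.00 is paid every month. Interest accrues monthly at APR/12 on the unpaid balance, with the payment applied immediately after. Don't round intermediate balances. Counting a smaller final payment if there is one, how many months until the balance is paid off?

34 months

Monthly rate r = 9%/12 = 0.75% = 0.0075.
Recurrence: B ← B·(1+r) − $675.00.
Month 1: interest $148.12; balance after payment $19,223.12.
Month 2: interest $144.17; balance after payment $18,692.30.
Closed form: n = −ln(1 − rB₀/P)/ln(1+r) = −ln(0.78056)/ln(1.0075) ≈ 33.157, so the balance reaches zero during payment 34.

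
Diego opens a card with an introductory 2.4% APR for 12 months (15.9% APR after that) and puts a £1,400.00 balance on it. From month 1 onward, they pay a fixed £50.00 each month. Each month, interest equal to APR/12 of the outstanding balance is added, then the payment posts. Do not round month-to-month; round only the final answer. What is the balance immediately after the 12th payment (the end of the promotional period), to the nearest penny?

£827.33

Promo months 1–12 at r₀ = 2.4%/12 = 0.002; months 13+ at r₁ = 15.9%/12 = 0.01325.
After month 12: iterate B ← B·(1+r₀) − £50.00 for 12 months → £827.33.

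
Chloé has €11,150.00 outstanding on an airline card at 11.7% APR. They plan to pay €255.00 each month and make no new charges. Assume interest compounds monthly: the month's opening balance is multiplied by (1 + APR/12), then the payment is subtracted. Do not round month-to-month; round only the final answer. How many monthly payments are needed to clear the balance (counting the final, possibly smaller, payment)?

Monthly rate r = 11.7%/12 = 0.975% = 0.00975.
Recurrence: B ← B·(1+r) − €255.00.
Month 1: interest €108.71; balance after payment €11,003.71.
Month 2: interest €107.29; balance after payment €10,856.00.
Closed form: n = −ln(1 − rB₀/P)/ln(1+r) = −ln(0.57368)/ln(1.00975) ≈ 57.271, so the balance reaches zero during payment 58.

58 payments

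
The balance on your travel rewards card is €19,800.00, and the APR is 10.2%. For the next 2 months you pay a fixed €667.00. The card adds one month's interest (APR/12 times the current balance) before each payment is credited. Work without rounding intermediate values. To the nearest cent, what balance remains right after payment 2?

Monthly rate r = 10.2%/12 = 0.85% = 0.0085.
Each month: B ← B·(1+r) − €667.00.
Month 1: interest €168.30; balance after payment €19,301.30.
Month 2: interest €164.06; balance after payment €18,798.36.

€18,798.36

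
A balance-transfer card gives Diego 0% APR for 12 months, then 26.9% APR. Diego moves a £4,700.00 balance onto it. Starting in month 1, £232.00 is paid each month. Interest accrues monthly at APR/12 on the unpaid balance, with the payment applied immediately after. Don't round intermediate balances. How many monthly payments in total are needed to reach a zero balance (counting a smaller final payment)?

Promo months 1–12 at r₀ = 0%/12 = 0; months 13+ at r₁ = 26.9%/12 = 0.0224167.
After month 12 (no interest yet): B = £4,700.00 − 12·£232.00 = £1,916.00.
Then at r₁ with £232.00/mo: n₂ = −ln(1 − r₁·B/P)/ln(1+r₁) ≈ 9.23 → 10 more payments.

22 months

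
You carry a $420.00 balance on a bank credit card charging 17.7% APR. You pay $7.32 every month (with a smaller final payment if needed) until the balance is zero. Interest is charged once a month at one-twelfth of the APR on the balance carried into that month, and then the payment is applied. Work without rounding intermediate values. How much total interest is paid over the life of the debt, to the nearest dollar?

$516

Monthly rate r = 17.7%/12 = 1.475% = 0.01475.
Payoff takes n = ⌈−ln(1 − rB₀/P)/ln(1+r)⌉ = ⌈127.905⌉ = 128 payments; the last is $6.63.
Total paid = 127·$7.32 + $6.63 = $936.27.
Total interest = total paid − principal = $936.27 − $420.00 = $516.27.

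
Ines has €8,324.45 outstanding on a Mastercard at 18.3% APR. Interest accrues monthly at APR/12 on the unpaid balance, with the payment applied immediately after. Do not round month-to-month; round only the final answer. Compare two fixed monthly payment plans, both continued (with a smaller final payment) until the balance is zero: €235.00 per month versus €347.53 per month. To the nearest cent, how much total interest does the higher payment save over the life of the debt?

€1,626.21

Monthly rate r = 18.3%/12 = 1.525% = 0.01525.
At €235.00/mo: n = ⌈−ln(1 − rB₀/P)/ln(1+r)⌉ = 52 payments (last €79.47); total interest = total paid − €8,324.45 = €3,740.02.
At €347.53/mo: 31 payments (last €12.36); total interest €2,113.81.
Interest saved = €3,740.02 − €2,113.81 = €1,626.21.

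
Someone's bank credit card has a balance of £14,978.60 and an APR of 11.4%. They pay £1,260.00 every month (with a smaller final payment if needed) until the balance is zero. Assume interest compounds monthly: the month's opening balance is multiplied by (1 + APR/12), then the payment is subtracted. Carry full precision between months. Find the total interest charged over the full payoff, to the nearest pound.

£992

Monthly rate r = 11.4%/12 = 0.95% = 0.0095.
Payoff takes n = ⌈−ln(1 − rB₀/P)/ln(1+r)⌉ = ⌈12.674⌉ = 13 payments; the last is £850.69.
Total paid = 12·£1,260.00 + £850.69 = £15,970.69.
Total interest = total paid − principal = £15,970.69 − £14,978.60 = £992.09.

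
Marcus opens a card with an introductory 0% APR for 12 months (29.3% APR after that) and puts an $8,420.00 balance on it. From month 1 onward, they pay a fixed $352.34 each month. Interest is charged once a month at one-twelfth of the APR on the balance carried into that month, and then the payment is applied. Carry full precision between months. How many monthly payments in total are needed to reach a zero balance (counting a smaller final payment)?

27 payments

Promo months 1–12 at r₀ = 0%/12 = 0; months 13+ at r₁ = 29.3%/12 = 0.0244167.
After month 12 (no interest yet): B = $8,420.00 − 12·$352.34 = $4,191.92.
Then at r₁ with $352.34/mo: n₂ = −ln(1 − r₁·B/P)/ln(1+r₁) ≈ 14.23 → 15 more payments.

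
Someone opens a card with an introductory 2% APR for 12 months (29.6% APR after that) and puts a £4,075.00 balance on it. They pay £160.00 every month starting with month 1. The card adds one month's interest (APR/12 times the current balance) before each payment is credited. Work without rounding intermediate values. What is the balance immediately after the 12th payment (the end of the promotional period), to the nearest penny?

Promo months 1–12 at r₀ = 2%/12 = 0.00166667; months 13+ at r₁ = 29.6%/12 = 0.0246667.
After month 12: iterate B ← B·(1+r₀) − £160.00 for 12 months → £2,219.55.

£2,219.55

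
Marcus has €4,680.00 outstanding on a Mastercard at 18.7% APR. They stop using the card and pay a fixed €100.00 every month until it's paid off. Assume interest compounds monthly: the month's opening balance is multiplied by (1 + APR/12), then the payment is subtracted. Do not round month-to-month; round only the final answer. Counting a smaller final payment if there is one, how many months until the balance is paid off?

85 months

Monthly rate r = 18.7%/12 = 1.55833% = 0.0155833.
Recurrence: B ← B·(1+r) − €100.00.
Month 1: interest €72.93; balance after payment €4,652.93.
Month 2: interest €72.51; balance after payment €4,625.44.
Closed form: n = −ln(1 − rB₀/P)/ln(1+r) = −ln(0.2707)/ln(1.01558) ≈ 84.507, so the balance reaches zero during payment 85.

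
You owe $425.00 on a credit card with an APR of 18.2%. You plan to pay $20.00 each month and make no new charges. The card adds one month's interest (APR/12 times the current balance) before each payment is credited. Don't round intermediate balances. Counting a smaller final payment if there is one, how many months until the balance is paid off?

Monthly rate r = 18.2%/12 = 1.51667% = 0.0151667.
Recurrence: B ← B·(1+r) − $20.00.
Month 1: interest $6.45; balance after payment $411.45.
Month 2: interest $6.24; balance after payment $397.69.
Closed form: n = −ln(1 − rB₀/P)/ln(1+r) = −ln(0.67771)/ln(1.01517) ≈ 25.845, so the balance reaches zero during payment 26.

26 months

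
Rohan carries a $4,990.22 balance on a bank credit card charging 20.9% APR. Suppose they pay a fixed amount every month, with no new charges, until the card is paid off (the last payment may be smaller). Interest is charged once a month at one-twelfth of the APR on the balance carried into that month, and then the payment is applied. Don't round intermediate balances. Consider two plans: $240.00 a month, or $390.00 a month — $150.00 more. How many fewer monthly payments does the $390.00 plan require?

Monthly rate r = 20.9%/12 = 1.74167% = 0.0174167.
At $240.00/mo: n = ⌈−ln(1 − rB₀/P)/ln(1+r)⌉ = 27 payments (last $9.77); total interest = total paid − $4,990.22 = $1,259.55.
At $390.00/mo: 15 payments (last $235.54); total interest $705.32.
Payments saved = 27 − 15 = 12.

12 fewer payments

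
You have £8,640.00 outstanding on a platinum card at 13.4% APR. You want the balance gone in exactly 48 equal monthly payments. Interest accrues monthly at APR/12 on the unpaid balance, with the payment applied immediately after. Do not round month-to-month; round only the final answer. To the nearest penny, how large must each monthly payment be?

Monthly rate r = 13.4%/12 = 1.11667% = 0.0111667.
Level-payment amortization: P = B₀·r / (1 − (1+r)^(−n)) = 8640.00·0.0111667 / (1 − 1.01117^(−48)).
Denominator 1 − (1+r)^(−48) = 0.413175468.
P = 96.48 / 0.413175468 ≈ 233.51.

£233.51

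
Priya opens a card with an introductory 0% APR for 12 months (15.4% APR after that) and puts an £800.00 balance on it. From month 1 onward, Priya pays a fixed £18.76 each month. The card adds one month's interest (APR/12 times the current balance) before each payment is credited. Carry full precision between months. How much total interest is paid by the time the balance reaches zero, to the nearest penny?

Promo months 1–12 at r₀ = 0%/12 = 0; months 13+ at r₁ = 15.4%/12 = 0.0128333.
After month 12 (no interest yet): B = £800.00 − 12·£18.76 = £574.88.
Then at r₁ with £18.76/mo: n₂ = −ln(1 − r₁·B/P)/ln(1+r₁) ≈ 39.18 → 40 more payments.
Total paid = 51·£18.76 + £3.47 = £960.23; interest = £960.23 − £800.00 = £160.23.

£160.23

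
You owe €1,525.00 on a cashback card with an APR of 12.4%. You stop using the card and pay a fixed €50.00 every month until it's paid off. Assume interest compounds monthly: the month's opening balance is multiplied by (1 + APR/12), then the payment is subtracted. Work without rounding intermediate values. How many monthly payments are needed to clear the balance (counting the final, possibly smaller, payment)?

37 months

Monthly rate r = 12.4%/12 = 1.03333% = 0.0103333.
Recurrence: B ← B·(1+r) − €50.00.
Month 1: interest €15.76; balance after payment €1,490.76.
Month 2: interest €15.40; balance after payment €1,456.16.
Closed form: n = −ln(1 − rB₀/P)/ln(1+r) = −ln(0.68483)/ln(1.01033) ≈ 36.826, so the balance reaches zero during payment 37.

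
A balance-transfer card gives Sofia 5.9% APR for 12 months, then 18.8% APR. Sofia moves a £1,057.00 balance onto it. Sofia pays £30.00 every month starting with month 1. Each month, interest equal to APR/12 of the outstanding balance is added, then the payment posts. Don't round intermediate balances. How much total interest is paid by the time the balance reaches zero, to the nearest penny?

Promo months 1–12 at r₀ = 5.9%/12 = 0.00491667; months 13+ at r₁ = 18.8%/12 = 0.0156667.
After month 12: iterate B ← B·(1+r₀) − £30.00 for 12 months → £751.18.
Then at r₁ with £30.00/mo: n₂ = −ln(1 − r₁·B/P)/ln(1+r₁) ≈ 32.04 → 33 more payments.
Total paid = 44·£30.00 + £1.17 = £1,321.17; interest = £1,321.17 − £1,057.00 = £264.17.

£264.17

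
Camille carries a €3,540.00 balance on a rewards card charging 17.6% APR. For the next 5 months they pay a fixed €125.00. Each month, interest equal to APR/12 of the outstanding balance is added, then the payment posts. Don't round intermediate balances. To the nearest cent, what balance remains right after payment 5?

€3,163.72

Monthly rate r = 17.6%/12 = 1.46667% = 0.0146667.
Each month: B ← B·(1+r) − €125.00.
Month 1: interest €51.92; balance after payment €3,466.92.
Month 2: interest €50.85; balance after payment €3,392.77.
Month 3: interest €49.76; balance after payment €3,317.53.
Month 4: interest €48.66; balance after payment €3,241.19.
Month 5: interest €47.54; balance after payment €3,163.72.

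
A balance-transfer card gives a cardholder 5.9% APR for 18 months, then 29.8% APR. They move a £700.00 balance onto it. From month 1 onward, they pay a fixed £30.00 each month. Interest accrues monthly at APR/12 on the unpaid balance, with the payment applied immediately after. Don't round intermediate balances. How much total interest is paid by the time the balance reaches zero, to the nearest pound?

Promo months 1–18 at r₀ = 5.9%/12 = 0.00491667; months 19+ at r₁ = 29.8%/12 = 0.0248333.
After month 18: iterate B ← B·(1+r₀) − £30.00 for 18 months → £201.44.
Then at r₁ with £30.00/mo: n₂ = −ln(1 − r₁·B/P)/ln(1+r₁) ≈ 7.44 → 8 more payments.
Total paid = 25·£30.00 + £13.18 = £763.18; interest = £763.18 − £700.00 = £63.18.

£63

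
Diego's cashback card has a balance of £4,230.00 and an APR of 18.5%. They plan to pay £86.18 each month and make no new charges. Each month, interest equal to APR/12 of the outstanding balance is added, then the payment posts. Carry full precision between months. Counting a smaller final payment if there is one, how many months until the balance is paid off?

Monthly rate r = 18.5%/12 = 1.54167% = 0.0154167.
Recurrence: B ← B·(1+r) − £86.18.
Month 1: interest £65.21; balance after payment £4,209.03.
Month 2: interest £64.89; balance after payment £4,187.74.
Closed form: n = −ln(1 − rB₀/P)/ln(1+r) = −ln(0.2433)/ln(1.01542) ≈ 92.389, so the balance reaches zero during payment 93.

93 months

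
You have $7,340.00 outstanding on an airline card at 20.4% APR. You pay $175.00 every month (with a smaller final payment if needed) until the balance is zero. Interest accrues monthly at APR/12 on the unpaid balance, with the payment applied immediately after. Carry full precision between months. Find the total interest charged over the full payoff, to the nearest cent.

Monthly rate r = 20.4%/12 = 1.7% = 0.017.
Payoff takes n = ⌈−ln(1 − rB₀/P)/ln(1+r)⌉ = ⌈74.056⌉ = 75 payments; the last is $9.90.
Total paid = 74·$175.00 + $9.90 = $12,959.90.
Total interest = total paid − principal = $12,959.90 − $7,340.00 = $5,619.90.

$5,619.90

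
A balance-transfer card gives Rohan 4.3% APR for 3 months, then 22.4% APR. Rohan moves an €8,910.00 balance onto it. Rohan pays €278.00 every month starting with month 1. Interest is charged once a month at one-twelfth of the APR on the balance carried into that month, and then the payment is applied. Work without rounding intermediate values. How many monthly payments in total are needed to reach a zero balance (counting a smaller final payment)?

46 payments

Promo months 1–3 at r₀ = 4.3%/12 = 0.00358333; months 4+ at r₁ = 22.4%/12 = 0.0186667.
After month 3: iterate B ← B·(1+r₀) − €278.00 for 3 months → €8,169.13.
Then at r₁ with €278.00/mo: n₂ = −ln(1 − r₁·B/P)/ln(1+r₁) ≈ 43.00 → 43 more payments.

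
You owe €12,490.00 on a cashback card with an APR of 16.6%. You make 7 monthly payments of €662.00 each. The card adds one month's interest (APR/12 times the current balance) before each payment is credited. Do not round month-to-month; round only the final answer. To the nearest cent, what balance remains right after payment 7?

€8,920.01

Monthly rate r = 16.6%/12 = 1.38333% = 0.0138333.
Each month: B ← B·(1+r) − €662.00.
Month 1: interest €172.78; balance after payment €12,000.78.
Month 2: interest €166.01; balance after payment €11,504.79.
Month 3: interest €159.15; balance after payment €11,001.94.
Month 4: interest €152.19; balance after payment €10,492.13.
Month 5: interest €145.14; balance after payment €9,975.27.
Month 6: interest €137.99; balance after payment €9,451.26.
Month 7: interest €130.74; balance after payment €8,920.01.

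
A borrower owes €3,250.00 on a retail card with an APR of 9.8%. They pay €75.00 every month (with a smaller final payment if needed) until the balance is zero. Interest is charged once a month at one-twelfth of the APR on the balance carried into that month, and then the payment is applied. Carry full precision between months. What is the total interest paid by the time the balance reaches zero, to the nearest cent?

€777.70

Monthly rate r = 9.8%/12 = 0.816667% = 0.00816667.
Payoff takes n = ⌈−ln(1 − rB₀/P)/ln(1+r)⌉ = ⌈53.702⌉ = 54 payments; the last is €52.70.
Total paid = 53·€75.00 + €52.70 = €4,027.70.
Total interest = total paid − principal = €4,027.70 − €3,250.00 = €777.70.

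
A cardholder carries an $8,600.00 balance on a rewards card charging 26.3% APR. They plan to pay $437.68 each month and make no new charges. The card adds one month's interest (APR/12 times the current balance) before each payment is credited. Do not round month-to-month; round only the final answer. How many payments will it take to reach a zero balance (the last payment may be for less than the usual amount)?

Monthly rate r = 26.3%/12 = 2.19167% = 0.0219167.
Recurrence: B ← B·(1+r) − $437.68.
Month 1: interest $188.48; balance after payment $8,350.80.
Month 2: interest $183.02; balance after payment $8,096.15.
Closed form: n = −ln(1 − rB₀/P)/ln(1+r) = −ln(0.56936)/ln(1.02192) ≈ 25.980, so the balance reaches zero during payment 26.

26 payments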